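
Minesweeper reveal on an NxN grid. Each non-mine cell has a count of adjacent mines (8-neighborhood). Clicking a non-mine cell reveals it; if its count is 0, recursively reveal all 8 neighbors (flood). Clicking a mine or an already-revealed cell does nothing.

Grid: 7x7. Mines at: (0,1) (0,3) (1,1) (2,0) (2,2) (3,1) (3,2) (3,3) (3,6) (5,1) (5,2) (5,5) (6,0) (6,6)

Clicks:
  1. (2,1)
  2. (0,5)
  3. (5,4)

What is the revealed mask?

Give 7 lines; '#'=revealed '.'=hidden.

Answer: ....###
....###
.#..###
.......
.......
....#..
.......

Derivation:
Click 1 (2,1) count=5: revealed 1 new [(2,1)] -> total=1
Click 2 (0,5) count=0: revealed 9 new [(0,4) (0,5) (0,6) (1,4) (1,5) (1,6) (2,4) (2,5) (2,6)] -> total=10
Click 3 (5,4) count=1: revealed 1 new [(5,4)] -> total=11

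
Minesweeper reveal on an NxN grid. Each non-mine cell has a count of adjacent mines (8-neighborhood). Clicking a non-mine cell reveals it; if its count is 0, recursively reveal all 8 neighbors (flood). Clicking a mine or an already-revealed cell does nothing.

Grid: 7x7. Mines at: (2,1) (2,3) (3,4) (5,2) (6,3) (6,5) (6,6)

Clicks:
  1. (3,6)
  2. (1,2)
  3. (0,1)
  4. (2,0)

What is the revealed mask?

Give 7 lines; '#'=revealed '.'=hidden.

Click 1 (3,6) count=0: revealed 23 new [(0,0) (0,1) (0,2) (0,3) (0,4) (0,5) (0,6) (1,0) (1,1) (1,2) (1,3) (1,4) (1,5) (1,6) (2,4) (2,5) (2,6) (3,5) (3,6) (4,5) (4,6) (5,5) (5,6)] -> total=23
Click 2 (1,2) count=2: revealed 0 new [(none)] -> total=23
Click 3 (0,1) count=0: revealed 0 new [(none)] -> total=23
Click 4 (2,0) count=1: revealed 1 new [(2,0)] -> total=24

Answer: #######
#######
#...###
.....##
.....##
.....##
.......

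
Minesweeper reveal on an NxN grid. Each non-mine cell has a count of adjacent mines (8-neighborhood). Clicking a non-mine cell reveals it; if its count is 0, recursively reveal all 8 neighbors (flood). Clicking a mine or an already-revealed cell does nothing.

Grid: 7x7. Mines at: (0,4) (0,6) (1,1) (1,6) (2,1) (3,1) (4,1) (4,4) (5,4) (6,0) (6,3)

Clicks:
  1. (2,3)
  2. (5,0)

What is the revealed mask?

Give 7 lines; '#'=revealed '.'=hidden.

Answer: .......
..####.
..####.
..####.
.......
#......
.......

Derivation:
Click 1 (2,3) count=0: revealed 12 new [(1,2) (1,3) (1,4) (1,5) (2,2) (2,3) (2,4) (2,5) (3,2) (3,3) (3,4) (3,5)] -> total=12
Click 2 (5,0) count=2: revealed 1 new [(5,0)] -> total=13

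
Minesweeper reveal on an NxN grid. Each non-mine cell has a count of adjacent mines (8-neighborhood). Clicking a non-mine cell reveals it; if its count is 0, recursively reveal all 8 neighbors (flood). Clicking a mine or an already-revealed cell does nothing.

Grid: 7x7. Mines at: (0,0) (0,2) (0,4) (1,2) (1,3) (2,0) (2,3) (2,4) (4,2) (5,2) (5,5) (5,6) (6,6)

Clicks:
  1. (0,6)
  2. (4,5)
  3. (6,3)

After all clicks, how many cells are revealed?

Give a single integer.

Click 1 (0,6) count=0: revealed 10 new [(0,5) (0,6) (1,5) (1,6) (2,5) (2,6) (3,5) (3,6) (4,5) (4,6)] -> total=10
Click 2 (4,5) count=2: revealed 0 new [(none)] -> total=10
Click 3 (6,3) count=1: revealed 1 new [(6,3)] -> total=11

Answer: 11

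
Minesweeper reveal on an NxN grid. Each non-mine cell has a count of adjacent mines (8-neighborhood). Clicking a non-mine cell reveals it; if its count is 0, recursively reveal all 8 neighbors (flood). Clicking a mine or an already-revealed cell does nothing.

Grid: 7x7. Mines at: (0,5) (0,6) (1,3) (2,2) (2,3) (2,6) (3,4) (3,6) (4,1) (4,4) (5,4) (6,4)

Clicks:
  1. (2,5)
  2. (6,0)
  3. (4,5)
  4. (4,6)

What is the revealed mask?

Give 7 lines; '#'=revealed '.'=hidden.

Answer: .......
.......
.....#.
.......
.....##
####...
####...

Derivation:
Click 1 (2,5) count=3: revealed 1 new [(2,5)] -> total=1
Click 2 (6,0) count=0: revealed 8 new [(5,0) (5,1) (5,2) (5,3) (6,0) (6,1) (6,2) (6,3)] -> total=9
Click 3 (4,5) count=4: revealed 1 new [(4,5)] -> total=10
Click 4 (4,6) count=1: revealed 1 new [(4,6)] -> total=11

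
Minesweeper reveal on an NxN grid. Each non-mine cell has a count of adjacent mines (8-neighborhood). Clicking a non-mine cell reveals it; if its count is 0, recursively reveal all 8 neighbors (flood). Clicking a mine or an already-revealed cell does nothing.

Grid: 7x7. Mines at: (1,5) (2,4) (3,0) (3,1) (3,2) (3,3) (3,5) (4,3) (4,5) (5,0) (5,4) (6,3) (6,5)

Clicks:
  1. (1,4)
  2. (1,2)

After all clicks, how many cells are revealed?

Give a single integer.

Click 1 (1,4) count=2: revealed 1 new [(1,4)] -> total=1
Click 2 (1,2) count=0: revealed 13 new [(0,0) (0,1) (0,2) (0,3) (0,4) (1,0) (1,1) (1,2) (1,3) (2,0) (2,1) (2,2) (2,3)] -> total=14

Answer: 14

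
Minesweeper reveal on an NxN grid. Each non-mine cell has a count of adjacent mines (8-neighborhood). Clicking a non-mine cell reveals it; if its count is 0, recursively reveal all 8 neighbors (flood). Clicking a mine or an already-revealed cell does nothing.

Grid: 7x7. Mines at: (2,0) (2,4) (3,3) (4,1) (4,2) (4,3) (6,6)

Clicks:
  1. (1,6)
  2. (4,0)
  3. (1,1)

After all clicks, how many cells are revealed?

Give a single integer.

Click 1 (1,6) count=0: revealed 28 new [(0,0) (0,1) (0,2) (0,3) (0,4) (0,5) (0,6) (1,0) (1,1) (1,2) (1,3) (1,4) (1,5) (1,6) (2,1) (2,2) (2,3) (2,5) (2,6) (3,4) (3,5) (3,6) (4,4) (4,5) (4,6) (5,4) (5,5) (5,6)] -> total=28
Click 2 (4,0) count=1: revealed 1 new [(4,0)] -> total=29
Click 3 (1,1) count=1: revealed 0 new [(none)] -> total=29

Answer: 29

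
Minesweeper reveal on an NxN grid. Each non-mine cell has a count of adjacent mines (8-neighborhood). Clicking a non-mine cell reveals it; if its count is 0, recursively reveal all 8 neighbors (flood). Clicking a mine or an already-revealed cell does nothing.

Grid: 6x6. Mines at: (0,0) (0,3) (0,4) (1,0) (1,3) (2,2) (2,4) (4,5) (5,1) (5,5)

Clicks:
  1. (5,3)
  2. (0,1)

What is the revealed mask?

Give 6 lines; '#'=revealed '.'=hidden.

Answer: .#....
......
......
..###.
..###.
..###.

Derivation:
Click 1 (5,3) count=0: revealed 9 new [(3,2) (3,3) (3,4) (4,2) (4,3) (4,4) (5,2) (5,3) (5,4)] -> total=9
Click 2 (0,1) count=2: revealed 1 new [(0,1)] -> total=10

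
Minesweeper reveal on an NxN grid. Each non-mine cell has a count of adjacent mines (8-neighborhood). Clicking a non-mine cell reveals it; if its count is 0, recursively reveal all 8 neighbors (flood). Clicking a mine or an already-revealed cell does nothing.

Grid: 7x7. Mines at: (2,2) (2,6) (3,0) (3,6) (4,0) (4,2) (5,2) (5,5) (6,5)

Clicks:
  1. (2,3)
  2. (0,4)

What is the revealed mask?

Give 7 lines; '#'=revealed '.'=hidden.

Answer: #######
#######
##.###.
...###.
...###.
.......
.......

Derivation:
Click 1 (2,3) count=1: revealed 1 new [(2,3)] -> total=1
Click 2 (0,4) count=0: revealed 24 new [(0,0) (0,1) (0,2) (0,3) (0,4) (0,5) (0,6) (1,0) (1,1) (1,2) (1,3) (1,4) (1,5) (1,6) (2,0) (2,1) (2,4) (2,5) (3,3) (3,4) (3,5) (4,3) (4,4) (4,5)] -> total=25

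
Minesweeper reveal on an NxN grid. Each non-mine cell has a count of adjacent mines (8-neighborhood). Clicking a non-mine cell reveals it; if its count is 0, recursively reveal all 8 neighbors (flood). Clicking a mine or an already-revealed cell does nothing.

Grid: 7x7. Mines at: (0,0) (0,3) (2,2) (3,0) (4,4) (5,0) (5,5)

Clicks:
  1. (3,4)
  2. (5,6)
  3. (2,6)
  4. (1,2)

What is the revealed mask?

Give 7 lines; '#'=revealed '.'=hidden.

Click 1 (3,4) count=1: revealed 1 new [(3,4)] -> total=1
Click 2 (5,6) count=1: revealed 1 new [(5,6)] -> total=2
Click 3 (2,6) count=0: revealed 16 new [(0,4) (0,5) (0,6) (1,3) (1,4) (1,5) (1,6) (2,3) (2,4) (2,5) (2,6) (3,3) (3,5) (3,6) (4,5) (4,6)] -> total=18
Click 4 (1,2) count=2: revealed 1 new [(1,2)] -> total=19

Answer: ....###
..#####
...####
...####
.....##
......#
.......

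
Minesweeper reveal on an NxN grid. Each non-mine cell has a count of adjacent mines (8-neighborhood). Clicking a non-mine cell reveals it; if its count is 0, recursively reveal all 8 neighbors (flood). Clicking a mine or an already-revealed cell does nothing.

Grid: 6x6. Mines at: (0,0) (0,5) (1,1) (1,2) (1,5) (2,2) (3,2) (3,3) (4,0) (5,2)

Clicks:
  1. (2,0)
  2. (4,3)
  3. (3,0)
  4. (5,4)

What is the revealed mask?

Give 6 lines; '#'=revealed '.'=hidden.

Answer: ......
......
#...##
#...##
...###
...###

Derivation:
Click 1 (2,0) count=1: revealed 1 new [(2,0)] -> total=1
Click 2 (4,3) count=3: revealed 1 new [(4,3)] -> total=2
Click 3 (3,0) count=1: revealed 1 new [(3,0)] -> total=3
Click 4 (5,4) count=0: revealed 9 new [(2,4) (2,5) (3,4) (3,5) (4,4) (4,5) (5,3) (5,4) (5,5)] -> total=12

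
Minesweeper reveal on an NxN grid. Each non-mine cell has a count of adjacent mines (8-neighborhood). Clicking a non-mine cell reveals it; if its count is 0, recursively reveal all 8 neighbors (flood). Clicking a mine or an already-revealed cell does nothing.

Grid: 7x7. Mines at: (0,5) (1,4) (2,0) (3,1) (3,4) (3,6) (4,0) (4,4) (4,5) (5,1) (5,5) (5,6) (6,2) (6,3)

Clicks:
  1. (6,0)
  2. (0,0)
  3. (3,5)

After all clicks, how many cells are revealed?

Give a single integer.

Answer: 13

Derivation:
Click 1 (6,0) count=1: revealed 1 new [(6,0)] -> total=1
Click 2 (0,0) count=0: revealed 11 new [(0,0) (0,1) (0,2) (0,3) (1,0) (1,1) (1,2) (1,3) (2,1) (2,2) (2,3)] -> total=12
Click 3 (3,5) count=4: revealed 1 new [(3,5)] -> total=13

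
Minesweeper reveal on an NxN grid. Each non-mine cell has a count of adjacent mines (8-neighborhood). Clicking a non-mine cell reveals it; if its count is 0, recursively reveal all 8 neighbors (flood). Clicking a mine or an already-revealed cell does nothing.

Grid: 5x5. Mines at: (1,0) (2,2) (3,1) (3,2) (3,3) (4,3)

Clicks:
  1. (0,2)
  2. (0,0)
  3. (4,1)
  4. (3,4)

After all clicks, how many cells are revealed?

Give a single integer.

Answer: 13

Derivation:
Click 1 (0,2) count=0: revealed 10 new [(0,1) (0,2) (0,3) (0,4) (1,1) (1,2) (1,3) (1,4) (2,3) (2,4)] -> total=10
Click 2 (0,0) count=1: revealed 1 new [(0,0)] -> total=11
Click 3 (4,1) count=2: revealed 1 new [(4,1)] -> total=12
Click 4 (3,4) count=2: revealed 1 new [(3,4)] -> total=13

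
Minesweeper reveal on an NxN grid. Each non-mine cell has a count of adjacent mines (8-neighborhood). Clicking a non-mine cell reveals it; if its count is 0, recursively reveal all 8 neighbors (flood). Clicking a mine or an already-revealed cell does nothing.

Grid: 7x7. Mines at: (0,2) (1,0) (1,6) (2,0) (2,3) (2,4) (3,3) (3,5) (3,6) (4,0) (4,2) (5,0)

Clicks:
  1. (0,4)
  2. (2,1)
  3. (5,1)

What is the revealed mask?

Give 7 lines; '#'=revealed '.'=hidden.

Click 1 (0,4) count=0: revealed 6 new [(0,3) (0,4) (0,5) (1,3) (1,4) (1,5)] -> total=6
Click 2 (2,1) count=2: revealed 1 new [(2,1)] -> total=7
Click 3 (5,1) count=3: revealed 1 new [(5,1)] -> total=8

Answer: ...###.
...###.
.#.....
.......
.......
.#.....
.......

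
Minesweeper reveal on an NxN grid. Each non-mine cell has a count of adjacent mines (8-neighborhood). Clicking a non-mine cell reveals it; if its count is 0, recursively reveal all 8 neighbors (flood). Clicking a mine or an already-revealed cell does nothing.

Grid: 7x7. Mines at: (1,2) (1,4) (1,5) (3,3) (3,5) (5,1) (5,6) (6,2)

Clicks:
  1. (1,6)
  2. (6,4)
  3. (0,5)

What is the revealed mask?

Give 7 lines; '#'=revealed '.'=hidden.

Click 1 (1,6) count=1: revealed 1 new [(1,6)] -> total=1
Click 2 (6,4) count=0: revealed 9 new [(4,3) (4,4) (4,5) (5,3) (5,4) (5,5) (6,3) (6,4) (6,5)] -> total=10
Click 3 (0,5) count=2: revealed 1 new [(0,5)] -> total=11

Answer: .....#.
......#
.......
.......
...###.
...###.
...###.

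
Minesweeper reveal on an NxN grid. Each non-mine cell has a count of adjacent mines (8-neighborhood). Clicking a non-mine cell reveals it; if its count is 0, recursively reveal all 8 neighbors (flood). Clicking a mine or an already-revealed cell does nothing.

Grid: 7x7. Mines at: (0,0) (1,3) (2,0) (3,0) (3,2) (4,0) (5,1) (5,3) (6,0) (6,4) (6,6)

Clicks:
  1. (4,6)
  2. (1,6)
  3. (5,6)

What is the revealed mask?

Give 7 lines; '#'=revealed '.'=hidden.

Answer: ....###
....###
...####
...####
...####
....###
.......

Derivation:
Click 1 (4,6) count=0: revealed 21 new [(0,4) (0,5) (0,6) (1,4) (1,5) (1,6) (2,3) (2,4) (2,5) (2,6) (3,3) (3,4) (3,5) (3,6) (4,3) (4,4) (4,5) (4,6) (5,4) (5,5) (5,6)] -> total=21
Click 2 (1,6) count=0: revealed 0 new [(none)] -> total=21
Click 3 (5,6) count=1: revealed 0 new [(none)] -> total=21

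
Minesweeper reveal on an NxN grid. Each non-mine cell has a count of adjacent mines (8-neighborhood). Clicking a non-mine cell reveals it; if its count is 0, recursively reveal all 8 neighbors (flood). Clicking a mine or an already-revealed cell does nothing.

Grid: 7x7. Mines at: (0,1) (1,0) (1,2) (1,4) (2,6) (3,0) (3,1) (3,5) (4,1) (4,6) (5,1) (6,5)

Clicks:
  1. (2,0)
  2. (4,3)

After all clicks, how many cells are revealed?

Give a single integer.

Answer: 16

Derivation:
Click 1 (2,0) count=3: revealed 1 new [(2,0)] -> total=1
Click 2 (4,3) count=0: revealed 15 new [(2,2) (2,3) (2,4) (3,2) (3,3) (3,4) (4,2) (4,3) (4,4) (5,2) (5,3) (5,4) (6,2) (6,3) (6,4)] -> total=16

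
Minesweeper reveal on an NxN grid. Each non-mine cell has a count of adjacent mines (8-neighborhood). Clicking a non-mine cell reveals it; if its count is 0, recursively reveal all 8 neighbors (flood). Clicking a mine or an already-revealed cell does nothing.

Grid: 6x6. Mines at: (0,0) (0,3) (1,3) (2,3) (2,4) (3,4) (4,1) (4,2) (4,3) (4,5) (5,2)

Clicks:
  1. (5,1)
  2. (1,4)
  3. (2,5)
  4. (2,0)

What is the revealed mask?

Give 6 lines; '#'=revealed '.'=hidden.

Answer: ......
###.#.
###..#
###...
......
.#....

Derivation:
Click 1 (5,1) count=3: revealed 1 new [(5,1)] -> total=1
Click 2 (1,4) count=4: revealed 1 new [(1,4)] -> total=2
Click 3 (2,5) count=2: revealed 1 new [(2,5)] -> total=3
Click 4 (2,0) count=0: revealed 9 new [(1,0) (1,1) (1,2) (2,0) (2,1) (2,2) (3,0) (3,1) (3,2)] -> total=12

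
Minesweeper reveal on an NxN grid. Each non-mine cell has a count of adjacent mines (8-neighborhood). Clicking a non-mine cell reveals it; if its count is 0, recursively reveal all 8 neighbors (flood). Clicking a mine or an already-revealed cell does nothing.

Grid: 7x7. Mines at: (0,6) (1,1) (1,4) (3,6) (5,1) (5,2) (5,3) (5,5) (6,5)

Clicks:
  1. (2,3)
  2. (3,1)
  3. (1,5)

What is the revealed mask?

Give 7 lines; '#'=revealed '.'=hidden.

Answer: .......
.....#.
######.
######.
######.
.......
.......

Derivation:
Click 1 (2,3) count=1: revealed 1 new [(2,3)] -> total=1
Click 2 (3,1) count=0: revealed 17 new [(2,0) (2,1) (2,2) (2,4) (2,5) (3,0) (3,1) (3,2) (3,3) (3,4) (3,5) (4,0) (4,1) (4,2) (4,3) (4,4) (4,5)] -> total=18
Click 3 (1,5) count=2: revealed 1 new [(1,5)] -> total=19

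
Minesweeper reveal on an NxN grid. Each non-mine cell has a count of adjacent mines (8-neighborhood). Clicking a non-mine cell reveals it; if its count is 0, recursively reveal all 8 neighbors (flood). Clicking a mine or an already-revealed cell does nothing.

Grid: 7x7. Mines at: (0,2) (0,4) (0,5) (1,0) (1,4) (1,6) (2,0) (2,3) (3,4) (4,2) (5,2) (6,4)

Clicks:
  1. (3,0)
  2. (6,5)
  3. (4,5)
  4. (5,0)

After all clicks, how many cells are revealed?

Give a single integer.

Click 1 (3,0) count=1: revealed 1 new [(3,0)] -> total=1
Click 2 (6,5) count=1: revealed 1 new [(6,5)] -> total=2
Click 3 (4,5) count=1: revealed 1 new [(4,5)] -> total=3
Click 4 (5,0) count=0: revealed 7 new [(3,1) (4,0) (4,1) (5,0) (5,1) (6,0) (6,1)] -> total=10

Answer: 10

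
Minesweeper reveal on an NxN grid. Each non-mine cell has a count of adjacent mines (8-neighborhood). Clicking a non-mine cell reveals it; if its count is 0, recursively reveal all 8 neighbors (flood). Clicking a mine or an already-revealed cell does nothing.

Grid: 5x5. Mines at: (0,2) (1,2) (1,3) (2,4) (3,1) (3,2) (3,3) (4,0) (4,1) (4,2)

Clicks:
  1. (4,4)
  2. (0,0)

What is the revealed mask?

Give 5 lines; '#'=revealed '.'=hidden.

Click 1 (4,4) count=1: revealed 1 new [(4,4)] -> total=1
Click 2 (0,0) count=0: revealed 6 new [(0,0) (0,1) (1,0) (1,1) (2,0) (2,1)] -> total=7

Answer: ##...
##...
##...
.....
....#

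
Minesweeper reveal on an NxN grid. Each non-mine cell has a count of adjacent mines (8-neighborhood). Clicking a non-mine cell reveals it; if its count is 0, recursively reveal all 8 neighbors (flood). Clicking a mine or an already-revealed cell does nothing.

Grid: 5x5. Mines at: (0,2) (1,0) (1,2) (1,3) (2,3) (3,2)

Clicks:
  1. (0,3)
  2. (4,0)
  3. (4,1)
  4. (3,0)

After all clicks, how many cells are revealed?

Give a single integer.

Answer: 7

Derivation:
Click 1 (0,3) count=3: revealed 1 new [(0,3)] -> total=1
Click 2 (4,0) count=0: revealed 6 new [(2,0) (2,1) (3,0) (3,1) (4,0) (4,1)] -> total=7
Click 3 (4,1) count=1: revealed 0 new [(none)] -> total=7
Click 4 (3,0) count=0: revealed 0 new [(none)] -> total=7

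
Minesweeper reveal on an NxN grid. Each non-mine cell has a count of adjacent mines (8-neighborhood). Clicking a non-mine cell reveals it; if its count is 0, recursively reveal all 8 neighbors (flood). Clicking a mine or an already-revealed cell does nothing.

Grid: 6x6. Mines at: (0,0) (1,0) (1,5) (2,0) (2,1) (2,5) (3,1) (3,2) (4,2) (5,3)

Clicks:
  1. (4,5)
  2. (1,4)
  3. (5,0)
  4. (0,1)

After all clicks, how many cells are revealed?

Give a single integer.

Answer: 12

Derivation:
Click 1 (4,5) count=0: revealed 6 new [(3,4) (3,5) (4,4) (4,5) (5,4) (5,5)] -> total=6
Click 2 (1,4) count=2: revealed 1 new [(1,4)] -> total=7
Click 3 (5,0) count=0: revealed 4 new [(4,0) (4,1) (5,0) (5,1)] -> total=11
Click 4 (0,1) count=2: revealed 1 new [(0,1)] -> total=12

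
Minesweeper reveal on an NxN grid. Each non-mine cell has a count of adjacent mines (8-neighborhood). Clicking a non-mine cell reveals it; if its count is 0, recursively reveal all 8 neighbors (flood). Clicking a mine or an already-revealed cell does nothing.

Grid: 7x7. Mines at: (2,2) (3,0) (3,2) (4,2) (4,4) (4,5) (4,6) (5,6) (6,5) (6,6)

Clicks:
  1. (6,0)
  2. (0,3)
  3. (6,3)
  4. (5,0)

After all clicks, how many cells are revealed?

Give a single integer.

Answer: 36

Derivation:
Click 1 (6,0) count=0: revealed 12 new [(4,0) (4,1) (5,0) (5,1) (5,2) (5,3) (5,4) (6,0) (6,1) (6,2) (6,3) (6,4)] -> total=12
Click 2 (0,3) count=0: revealed 24 new [(0,0) (0,1) (0,2) (0,3) (0,4) (0,5) (0,6) (1,0) (1,1) (1,2) (1,3) (1,4) (1,5) (1,6) (2,0) (2,1) (2,3) (2,4) (2,5) (2,6) (3,3) (3,4) (3,5) (3,6)] -> total=36
Click 3 (6,3) count=0: revealed 0 new [(none)] -> total=36
Click 4 (5,0) count=0: revealed 0 new [(none)] -> total=36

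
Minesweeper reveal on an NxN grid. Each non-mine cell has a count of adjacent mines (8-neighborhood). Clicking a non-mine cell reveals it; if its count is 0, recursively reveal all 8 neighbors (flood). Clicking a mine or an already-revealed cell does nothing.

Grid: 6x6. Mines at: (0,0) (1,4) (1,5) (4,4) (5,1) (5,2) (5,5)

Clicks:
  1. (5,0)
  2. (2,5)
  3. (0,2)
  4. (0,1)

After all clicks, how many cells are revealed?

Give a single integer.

Answer: 21

Derivation:
Click 1 (5,0) count=1: revealed 1 new [(5,0)] -> total=1
Click 2 (2,5) count=2: revealed 1 new [(2,5)] -> total=2
Click 3 (0,2) count=0: revealed 19 new [(0,1) (0,2) (0,3) (1,0) (1,1) (1,2) (1,3) (2,0) (2,1) (2,2) (2,3) (3,0) (3,1) (3,2) (3,3) (4,0) (4,1) (4,2) (4,3)] -> total=21
Click 4 (0,1) count=1: revealed 0 new [(none)] -> total=21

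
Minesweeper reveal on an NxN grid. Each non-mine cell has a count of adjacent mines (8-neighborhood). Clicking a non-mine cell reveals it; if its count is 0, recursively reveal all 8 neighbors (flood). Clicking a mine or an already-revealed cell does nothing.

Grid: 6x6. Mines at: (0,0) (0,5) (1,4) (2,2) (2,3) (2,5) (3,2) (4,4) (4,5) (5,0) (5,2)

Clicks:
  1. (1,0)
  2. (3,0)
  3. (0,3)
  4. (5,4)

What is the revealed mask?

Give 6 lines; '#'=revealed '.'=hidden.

Click 1 (1,0) count=1: revealed 1 new [(1,0)] -> total=1
Click 2 (3,0) count=0: revealed 7 new [(1,1) (2,0) (2,1) (3,0) (3,1) (4,0) (4,1)] -> total=8
Click 3 (0,3) count=1: revealed 1 new [(0,3)] -> total=9
Click 4 (5,4) count=2: revealed 1 new [(5,4)] -> total=10

Answer: ...#..
##....
##....
##....
##....
....#.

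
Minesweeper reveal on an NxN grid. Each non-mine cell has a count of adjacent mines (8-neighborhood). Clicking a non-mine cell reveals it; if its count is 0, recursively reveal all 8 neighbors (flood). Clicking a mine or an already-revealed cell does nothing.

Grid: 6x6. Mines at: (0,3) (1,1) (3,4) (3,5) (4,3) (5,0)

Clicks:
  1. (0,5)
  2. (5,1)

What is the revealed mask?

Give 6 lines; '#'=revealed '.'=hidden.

Answer: ....##
....##
....##
......
......
.#....

Derivation:
Click 1 (0,5) count=0: revealed 6 new [(0,4) (0,5) (1,4) (1,5) (2,4) (2,5)] -> total=6
Click 2 (5,1) count=1: revealed 1 new [(5,1)] -> total=7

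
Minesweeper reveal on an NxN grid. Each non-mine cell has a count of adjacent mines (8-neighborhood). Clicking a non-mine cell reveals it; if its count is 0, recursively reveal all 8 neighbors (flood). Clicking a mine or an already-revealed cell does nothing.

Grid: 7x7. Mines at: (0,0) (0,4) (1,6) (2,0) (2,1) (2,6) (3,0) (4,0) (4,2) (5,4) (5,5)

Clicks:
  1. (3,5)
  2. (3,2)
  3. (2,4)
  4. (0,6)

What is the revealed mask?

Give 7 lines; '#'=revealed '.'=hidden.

Answer: ......#
..####.
..####.
..####.
...###.
.......
.......

Derivation:
Click 1 (3,5) count=1: revealed 1 new [(3,5)] -> total=1
Click 2 (3,2) count=2: revealed 1 new [(3,2)] -> total=2
Click 3 (2,4) count=0: revealed 13 new [(1,2) (1,3) (1,4) (1,5) (2,2) (2,3) (2,4) (2,5) (3,3) (3,4) (4,3) (4,4) (4,5)] -> total=15
Click 4 (0,6) count=1: revealed 1 new [(0,6)] -> total=16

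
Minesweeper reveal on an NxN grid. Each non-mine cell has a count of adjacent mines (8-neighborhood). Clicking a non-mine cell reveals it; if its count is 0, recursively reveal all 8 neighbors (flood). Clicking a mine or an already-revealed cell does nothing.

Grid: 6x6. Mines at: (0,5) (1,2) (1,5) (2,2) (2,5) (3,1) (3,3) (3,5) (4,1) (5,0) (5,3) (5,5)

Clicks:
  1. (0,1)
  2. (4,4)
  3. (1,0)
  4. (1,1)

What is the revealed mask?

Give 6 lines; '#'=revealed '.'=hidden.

Answer: ##....
##....
##....
......
....#.
......

Derivation:
Click 1 (0,1) count=1: revealed 1 new [(0,1)] -> total=1
Click 2 (4,4) count=4: revealed 1 new [(4,4)] -> total=2
Click 3 (1,0) count=0: revealed 5 new [(0,0) (1,0) (1,1) (2,0) (2,1)] -> total=7
Click 4 (1,1) count=2: revealed 0 new [(none)] -> total=7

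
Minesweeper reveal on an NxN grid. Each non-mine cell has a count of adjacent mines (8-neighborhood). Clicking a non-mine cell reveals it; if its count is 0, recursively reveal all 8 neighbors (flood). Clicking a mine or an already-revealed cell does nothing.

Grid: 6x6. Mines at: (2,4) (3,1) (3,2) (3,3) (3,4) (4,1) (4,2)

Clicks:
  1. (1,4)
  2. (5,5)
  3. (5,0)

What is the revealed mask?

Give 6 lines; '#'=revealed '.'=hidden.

Answer: ......
....#.
......
......
...###
#..###

Derivation:
Click 1 (1,4) count=1: revealed 1 new [(1,4)] -> total=1
Click 2 (5,5) count=0: revealed 6 new [(4,3) (4,4) (4,5) (5,3) (5,4) (5,5)] -> total=7
Click 3 (5,0) count=1: revealed 1 new [(5,0)] -> total=8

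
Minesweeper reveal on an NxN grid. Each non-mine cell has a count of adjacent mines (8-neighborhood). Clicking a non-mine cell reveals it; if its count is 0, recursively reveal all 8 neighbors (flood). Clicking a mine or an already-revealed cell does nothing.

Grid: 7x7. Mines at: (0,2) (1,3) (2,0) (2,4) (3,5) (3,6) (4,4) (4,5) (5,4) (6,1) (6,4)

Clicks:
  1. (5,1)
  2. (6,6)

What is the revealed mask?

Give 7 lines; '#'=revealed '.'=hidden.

Answer: .......
.......
.......
.......
.......
.#...##
.....##

Derivation:
Click 1 (5,1) count=1: revealed 1 new [(5,1)] -> total=1
Click 2 (6,6) count=0: revealed 4 new [(5,5) (5,6) (6,5) (6,6)] -> total=5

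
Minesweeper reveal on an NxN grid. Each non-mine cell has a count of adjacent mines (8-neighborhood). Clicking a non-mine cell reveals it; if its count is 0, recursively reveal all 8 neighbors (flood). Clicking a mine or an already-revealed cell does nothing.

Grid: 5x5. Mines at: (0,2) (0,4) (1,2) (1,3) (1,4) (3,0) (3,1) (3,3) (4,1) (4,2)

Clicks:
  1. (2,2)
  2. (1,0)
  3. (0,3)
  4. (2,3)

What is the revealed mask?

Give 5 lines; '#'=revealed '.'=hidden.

Click 1 (2,2) count=4: revealed 1 new [(2,2)] -> total=1
Click 2 (1,0) count=0: revealed 6 new [(0,0) (0,1) (1,0) (1,1) (2,0) (2,1)] -> total=7
Click 3 (0,3) count=5: revealed 1 new [(0,3)] -> total=8
Click 4 (2,3) count=4: revealed 1 new [(2,3)] -> total=9

Answer: ##.#.
##...
####.
.....
.....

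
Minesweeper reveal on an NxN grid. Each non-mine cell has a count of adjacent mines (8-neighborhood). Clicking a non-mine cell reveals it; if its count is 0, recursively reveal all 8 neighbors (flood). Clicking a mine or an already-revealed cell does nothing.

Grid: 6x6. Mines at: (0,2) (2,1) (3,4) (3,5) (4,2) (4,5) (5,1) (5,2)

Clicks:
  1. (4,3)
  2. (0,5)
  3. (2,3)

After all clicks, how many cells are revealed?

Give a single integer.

Answer: 10

Derivation:
Click 1 (4,3) count=3: revealed 1 new [(4,3)] -> total=1
Click 2 (0,5) count=0: revealed 9 new [(0,3) (0,4) (0,5) (1,3) (1,4) (1,5) (2,3) (2,4) (2,5)] -> total=10
Click 3 (2,3) count=1: revealed 0 new [(none)] -> total=10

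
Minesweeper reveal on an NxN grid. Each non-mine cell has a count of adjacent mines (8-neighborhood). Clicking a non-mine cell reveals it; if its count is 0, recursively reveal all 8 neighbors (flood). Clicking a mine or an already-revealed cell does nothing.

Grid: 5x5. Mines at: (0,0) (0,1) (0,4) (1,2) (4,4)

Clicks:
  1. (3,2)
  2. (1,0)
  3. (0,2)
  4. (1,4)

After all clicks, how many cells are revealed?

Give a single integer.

Answer: 16

Derivation:
Click 1 (3,2) count=0: revealed 14 new [(1,0) (1,1) (2,0) (2,1) (2,2) (2,3) (3,0) (3,1) (3,2) (3,3) (4,0) (4,1) (4,2) (4,3)] -> total=14
Click 2 (1,0) count=2: revealed 0 new [(none)] -> total=14
Click 3 (0,2) count=2: revealed 1 new [(0,2)] -> total=15
Click 4 (1,4) count=1: revealed 1 new [(1,4)] -> total=16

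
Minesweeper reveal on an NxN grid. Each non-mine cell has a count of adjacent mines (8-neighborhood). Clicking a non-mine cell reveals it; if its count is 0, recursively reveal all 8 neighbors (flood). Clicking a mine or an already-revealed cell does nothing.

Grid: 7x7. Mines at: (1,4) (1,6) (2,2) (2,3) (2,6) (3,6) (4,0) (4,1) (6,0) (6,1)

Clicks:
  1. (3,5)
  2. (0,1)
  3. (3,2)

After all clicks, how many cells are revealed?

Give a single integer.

Click 1 (3,5) count=2: revealed 1 new [(3,5)] -> total=1
Click 2 (0,1) count=0: revealed 12 new [(0,0) (0,1) (0,2) (0,3) (1,0) (1,1) (1,2) (1,3) (2,0) (2,1) (3,0) (3,1)] -> total=13
Click 3 (3,2) count=3: revealed 1 new [(3,2)] -> total=14

Answer: 14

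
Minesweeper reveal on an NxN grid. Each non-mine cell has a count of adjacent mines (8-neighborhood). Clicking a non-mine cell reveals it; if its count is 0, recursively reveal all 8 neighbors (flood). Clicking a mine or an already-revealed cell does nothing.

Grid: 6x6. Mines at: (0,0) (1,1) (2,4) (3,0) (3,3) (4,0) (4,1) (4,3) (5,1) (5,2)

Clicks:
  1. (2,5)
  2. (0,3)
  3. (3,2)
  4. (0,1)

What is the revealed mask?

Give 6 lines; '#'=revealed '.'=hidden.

Click 1 (2,5) count=1: revealed 1 new [(2,5)] -> total=1
Click 2 (0,3) count=0: revealed 8 new [(0,2) (0,3) (0,4) (0,5) (1,2) (1,3) (1,4) (1,5)] -> total=9
Click 3 (3,2) count=3: revealed 1 new [(3,2)] -> total=10
Click 4 (0,1) count=2: revealed 1 new [(0,1)] -> total=11

Answer: .#####
..####
.....#
..#...
......
......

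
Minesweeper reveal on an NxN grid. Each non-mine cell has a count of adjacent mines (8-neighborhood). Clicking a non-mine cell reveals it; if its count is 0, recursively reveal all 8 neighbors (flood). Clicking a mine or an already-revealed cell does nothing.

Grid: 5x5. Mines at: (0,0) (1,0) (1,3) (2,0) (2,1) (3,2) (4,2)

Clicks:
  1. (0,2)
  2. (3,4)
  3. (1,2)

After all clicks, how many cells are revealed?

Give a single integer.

Click 1 (0,2) count=1: revealed 1 new [(0,2)] -> total=1
Click 2 (3,4) count=0: revealed 6 new [(2,3) (2,4) (3,3) (3,4) (4,3) (4,4)] -> total=7
Click 3 (1,2) count=2: revealed 1 new [(1,2)] -> total=8

Answer: 8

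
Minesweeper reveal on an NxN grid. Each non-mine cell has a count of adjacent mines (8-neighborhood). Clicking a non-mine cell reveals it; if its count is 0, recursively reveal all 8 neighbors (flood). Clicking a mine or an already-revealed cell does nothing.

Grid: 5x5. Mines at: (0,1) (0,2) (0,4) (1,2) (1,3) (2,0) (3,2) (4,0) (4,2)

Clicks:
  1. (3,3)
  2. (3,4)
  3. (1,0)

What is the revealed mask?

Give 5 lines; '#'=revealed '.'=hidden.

Click 1 (3,3) count=2: revealed 1 new [(3,3)] -> total=1
Click 2 (3,4) count=0: revealed 5 new [(2,3) (2,4) (3,4) (4,3) (4,4)] -> total=6
Click 3 (1,0) count=2: revealed 1 new [(1,0)] -> total=7

Answer: .....
#....
...##
...##
...##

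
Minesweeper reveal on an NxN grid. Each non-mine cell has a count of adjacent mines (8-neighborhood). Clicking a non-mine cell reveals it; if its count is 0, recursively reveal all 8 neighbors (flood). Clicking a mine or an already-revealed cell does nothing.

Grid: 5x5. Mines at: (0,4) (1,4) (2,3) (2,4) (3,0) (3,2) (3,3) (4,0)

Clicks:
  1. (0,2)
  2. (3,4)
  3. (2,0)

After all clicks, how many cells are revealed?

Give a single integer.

Click 1 (0,2) count=0: revealed 11 new [(0,0) (0,1) (0,2) (0,3) (1,0) (1,1) (1,2) (1,3) (2,0) (2,1) (2,2)] -> total=11
Click 2 (3,4) count=3: revealed 1 new [(3,4)] -> total=12
Click 3 (2,0) count=1: revealed 0 new [(none)] -> total=12

Answer: 12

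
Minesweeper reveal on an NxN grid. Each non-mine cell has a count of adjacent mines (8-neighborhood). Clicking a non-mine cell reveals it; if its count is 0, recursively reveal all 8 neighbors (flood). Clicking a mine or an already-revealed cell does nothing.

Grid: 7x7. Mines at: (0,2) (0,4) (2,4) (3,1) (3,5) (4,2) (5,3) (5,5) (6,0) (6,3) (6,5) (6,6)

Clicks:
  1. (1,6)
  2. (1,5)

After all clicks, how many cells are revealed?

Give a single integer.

Answer: 6

Derivation:
Click 1 (1,6) count=0: revealed 6 new [(0,5) (0,6) (1,5) (1,6) (2,5) (2,6)] -> total=6
Click 2 (1,5) count=2: revealed 0 new [(none)] -> total=6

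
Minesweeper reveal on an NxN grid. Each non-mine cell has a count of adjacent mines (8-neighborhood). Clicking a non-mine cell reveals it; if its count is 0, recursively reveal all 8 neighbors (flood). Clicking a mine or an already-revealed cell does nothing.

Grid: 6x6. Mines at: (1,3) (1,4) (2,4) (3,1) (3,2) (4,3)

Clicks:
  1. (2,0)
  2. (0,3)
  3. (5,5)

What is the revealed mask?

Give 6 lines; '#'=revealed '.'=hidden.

Click 1 (2,0) count=1: revealed 1 new [(2,0)] -> total=1
Click 2 (0,3) count=2: revealed 1 new [(0,3)] -> total=2
Click 3 (5,5) count=0: revealed 6 new [(3,4) (3,5) (4,4) (4,5) (5,4) (5,5)] -> total=8

Answer: ...#..
......
#.....
....##
....##
....##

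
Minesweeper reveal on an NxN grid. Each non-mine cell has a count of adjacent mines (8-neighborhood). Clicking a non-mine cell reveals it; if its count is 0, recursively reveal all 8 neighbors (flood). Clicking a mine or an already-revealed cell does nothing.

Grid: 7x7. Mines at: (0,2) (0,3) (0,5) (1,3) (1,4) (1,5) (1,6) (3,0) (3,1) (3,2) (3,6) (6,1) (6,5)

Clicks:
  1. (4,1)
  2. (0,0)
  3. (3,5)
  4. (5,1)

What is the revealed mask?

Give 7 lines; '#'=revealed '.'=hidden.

Answer: ##.....
##.....
##.....
.....#.
.#.....
.#.....
.......

Derivation:
Click 1 (4,1) count=3: revealed 1 new [(4,1)] -> total=1
Click 2 (0,0) count=0: revealed 6 new [(0,0) (0,1) (1,0) (1,1) (2,0) (2,1)] -> total=7
Click 3 (3,5) count=1: revealed 1 new [(3,5)] -> total=8
Click 4 (5,1) count=1: revealed 1 new [(5,1)] -> total=9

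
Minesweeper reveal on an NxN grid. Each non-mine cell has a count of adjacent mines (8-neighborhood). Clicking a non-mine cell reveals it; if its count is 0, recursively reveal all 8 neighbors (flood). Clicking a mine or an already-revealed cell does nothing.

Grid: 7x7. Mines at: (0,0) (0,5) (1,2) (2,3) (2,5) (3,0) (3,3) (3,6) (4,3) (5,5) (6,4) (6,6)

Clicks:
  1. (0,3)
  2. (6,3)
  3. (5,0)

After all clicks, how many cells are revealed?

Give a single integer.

Click 1 (0,3) count=1: revealed 1 new [(0,3)] -> total=1
Click 2 (6,3) count=1: revealed 1 new [(6,3)] -> total=2
Click 3 (5,0) count=0: revealed 10 new [(4,0) (4,1) (4,2) (5,0) (5,1) (5,2) (5,3) (6,0) (6,1) (6,2)] -> total=12

Answer: 12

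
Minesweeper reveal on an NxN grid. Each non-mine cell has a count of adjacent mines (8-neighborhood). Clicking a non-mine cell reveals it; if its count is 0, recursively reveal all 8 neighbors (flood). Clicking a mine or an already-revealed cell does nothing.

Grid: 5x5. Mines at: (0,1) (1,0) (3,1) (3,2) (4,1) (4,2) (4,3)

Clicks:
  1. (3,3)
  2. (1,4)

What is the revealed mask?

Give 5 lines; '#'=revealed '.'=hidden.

Answer: ..###
..###
..###
...##
.....

Derivation:
Click 1 (3,3) count=3: revealed 1 new [(3,3)] -> total=1
Click 2 (1,4) count=0: revealed 10 new [(0,2) (0,3) (0,4) (1,2) (1,3) (1,4) (2,2) (2,3) (2,4) (3,4)] -> total=11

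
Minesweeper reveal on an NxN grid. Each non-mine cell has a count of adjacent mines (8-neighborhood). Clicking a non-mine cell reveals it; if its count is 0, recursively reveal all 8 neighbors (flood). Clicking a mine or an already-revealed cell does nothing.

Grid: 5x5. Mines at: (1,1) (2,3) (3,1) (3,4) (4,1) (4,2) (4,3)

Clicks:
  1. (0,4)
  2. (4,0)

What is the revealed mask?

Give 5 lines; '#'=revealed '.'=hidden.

Answer: ..###
..###
.....
.....
#....

Derivation:
Click 1 (0,4) count=0: revealed 6 new [(0,2) (0,3) (0,4) (1,2) (1,3) (1,4)] -> total=6
Click 2 (4,0) count=2: revealed 1 new [(4,0)] -> total=7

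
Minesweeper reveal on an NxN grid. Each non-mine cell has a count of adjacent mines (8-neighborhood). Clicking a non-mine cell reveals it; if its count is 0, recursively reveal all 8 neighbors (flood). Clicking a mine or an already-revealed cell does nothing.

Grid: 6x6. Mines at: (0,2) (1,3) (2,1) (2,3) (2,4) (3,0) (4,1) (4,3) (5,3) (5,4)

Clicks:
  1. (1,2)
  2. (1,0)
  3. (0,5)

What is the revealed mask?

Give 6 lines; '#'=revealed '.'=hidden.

Click 1 (1,2) count=4: revealed 1 new [(1,2)] -> total=1
Click 2 (1,0) count=1: revealed 1 new [(1,0)] -> total=2
Click 3 (0,5) count=0: revealed 4 new [(0,4) (0,5) (1,4) (1,5)] -> total=6

Answer: ....##
#.#.##
......
......
......
......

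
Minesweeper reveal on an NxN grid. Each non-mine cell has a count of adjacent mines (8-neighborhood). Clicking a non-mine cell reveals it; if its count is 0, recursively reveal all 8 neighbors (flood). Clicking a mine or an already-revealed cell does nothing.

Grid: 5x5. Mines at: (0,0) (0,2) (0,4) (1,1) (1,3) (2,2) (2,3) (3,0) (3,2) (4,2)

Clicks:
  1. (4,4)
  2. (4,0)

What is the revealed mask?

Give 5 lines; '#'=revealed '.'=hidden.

Answer: .....
.....
.....
...##
#..##

Derivation:
Click 1 (4,4) count=0: revealed 4 new [(3,3) (3,4) (4,3) (4,4)] -> total=4
Click 2 (4,0) count=1: revealed 1 new [(4,0)] -> total=5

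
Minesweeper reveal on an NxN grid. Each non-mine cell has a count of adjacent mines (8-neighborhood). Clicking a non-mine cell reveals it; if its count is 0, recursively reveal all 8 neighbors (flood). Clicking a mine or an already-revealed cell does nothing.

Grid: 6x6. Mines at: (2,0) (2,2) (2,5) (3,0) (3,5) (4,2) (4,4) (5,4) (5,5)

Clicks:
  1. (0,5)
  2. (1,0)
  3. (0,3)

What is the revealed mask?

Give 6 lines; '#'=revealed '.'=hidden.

Click 1 (0,5) count=0: revealed 12 new [(0,0) (0,1) (0,2) (0,3) (0,4) (0,5) (1,0) (1,1) (1,2) (1,3) (1,4) (1,5)] -> total=12
Click 2 (1,0) count=1: revealed 0 new [(none)] -> total=12
Click 3 (0,3) count=0: revealed 0 new [(none)] -> total=12

Answer: ######
######
......
......
......
......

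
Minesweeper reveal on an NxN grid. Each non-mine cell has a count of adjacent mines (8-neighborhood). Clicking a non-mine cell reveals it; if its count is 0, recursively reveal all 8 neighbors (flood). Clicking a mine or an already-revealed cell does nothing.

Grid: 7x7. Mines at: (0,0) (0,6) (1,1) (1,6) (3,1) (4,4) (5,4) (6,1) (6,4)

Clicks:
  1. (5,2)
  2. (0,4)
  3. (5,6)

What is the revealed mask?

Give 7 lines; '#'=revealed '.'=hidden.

Answer: ..####.
..####.
..#####
..#####
.....##
..#..##
.....##

Derivation:
Click 1 (5,2) count=1: revealed 1 new [(5,2)] -> total=1
Click 2 (0,4) count=0: revealed 16 new [(0,2) (0,3) (0,4) (0,5) (1,2) (1,3) (1,4) (1,5) (2,2) (2,3) (2,4) (2,5) (3,2) (3,3) (3,4) (3,5)] -> total=17
Click 3 (5,6) count=0: revealed 8 new [(2,6) (3,6) (4,5) (4,6) (5,5) (5,6) (6,5) (6,6)] -> total=25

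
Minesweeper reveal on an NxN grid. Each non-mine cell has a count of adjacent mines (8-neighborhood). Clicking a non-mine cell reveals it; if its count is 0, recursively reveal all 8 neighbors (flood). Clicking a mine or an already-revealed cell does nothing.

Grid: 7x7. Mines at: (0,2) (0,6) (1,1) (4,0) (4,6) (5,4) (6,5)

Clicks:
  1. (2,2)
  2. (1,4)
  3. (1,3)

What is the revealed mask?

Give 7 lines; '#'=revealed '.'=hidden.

Click 1 (2,2) count=1: revealed 1 new [(2,2)] -> total=1
Click 2 (1,4) count=0: revealed 32 new [(0,3) (0,4) (0,5) (1,2) (1,3) (1,4) (1,5) (1,6) (2,1) (2,3) (2,4) (2,5) (2,6) (3,1) (3,2) (3,3) (3,4) (3,5) (3,6) (4,1) (4,2) (4,3) (4,4) (4,5) (5,0) (5,1) (5,2) (5,3) (6,0) (6,1) (6,2) (6,3)] -> total=33
Click 3 (1,3) count=1: revealed 0 new [(none)] -> total=33

Answer: ...###.
..#####
.######
.######
.#####.
####...
####...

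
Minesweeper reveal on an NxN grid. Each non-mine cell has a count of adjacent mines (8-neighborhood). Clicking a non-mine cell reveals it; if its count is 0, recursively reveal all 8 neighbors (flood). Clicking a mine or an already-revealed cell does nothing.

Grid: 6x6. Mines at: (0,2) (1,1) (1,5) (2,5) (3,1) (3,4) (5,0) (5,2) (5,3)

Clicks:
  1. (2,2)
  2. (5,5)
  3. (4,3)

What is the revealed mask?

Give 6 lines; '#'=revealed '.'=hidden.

Click 1 (2,2) count=2: revealed 1 new [(2,2)] -> total=1
Click 2 (5,5) count=0: revealed 4 new [(4,4) (4,5) (5,4) (5,5)] -> total=5
Click 3 (4,3) count=3: revealed 1 new [(4,3)] -> total=6

Answer: ......
......
..#...
......
...###
....##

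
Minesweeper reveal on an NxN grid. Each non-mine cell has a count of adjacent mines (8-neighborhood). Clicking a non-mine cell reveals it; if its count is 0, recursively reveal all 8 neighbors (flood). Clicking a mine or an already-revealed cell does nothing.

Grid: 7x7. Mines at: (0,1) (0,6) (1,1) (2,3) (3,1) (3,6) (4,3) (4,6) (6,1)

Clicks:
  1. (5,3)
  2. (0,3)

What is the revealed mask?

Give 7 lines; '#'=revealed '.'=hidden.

Click 1 (5,3) count=1: revealed 1 new [(5,3)] -> total=1
Click 2 (0,3) count=0: revealed 8 new [(0,2) (0,3) (0,4) (0,5) (1,2) (1,3) (1,4) (1,5)] -> total=9

Answer: ..####.
..####.
.......
.......
.......
...#...
.......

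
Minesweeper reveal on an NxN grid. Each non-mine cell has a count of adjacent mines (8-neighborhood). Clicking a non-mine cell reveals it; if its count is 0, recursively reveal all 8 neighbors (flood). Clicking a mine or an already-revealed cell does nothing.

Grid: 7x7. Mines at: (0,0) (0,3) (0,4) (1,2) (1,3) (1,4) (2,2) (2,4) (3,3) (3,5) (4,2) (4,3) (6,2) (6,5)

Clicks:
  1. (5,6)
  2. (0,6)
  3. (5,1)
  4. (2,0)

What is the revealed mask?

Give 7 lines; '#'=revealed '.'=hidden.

Answer: .....##
##...##
##...##
##.....
##.....
##....#
##.....

Derivation:
Click 1 (5,6) count=1: revealed 1 new [(5,6)] -> total=1
Click 2 (0,6) count=0: revealed 6 new [(0,5) (0,6) (1,5) (1,6) (2,5) (2,6)] -> total=7
Click 3 (5,1) count=2: revealed 1 new [(5,1)] -> total=8
Click 4 (2,0) count=0: revealed 11 new [(1,0) (1,1) (2,0) (2,1) (3,0) (3,1) (4,0) (4,1) (5,0) (6,0) (6,1)] -> total=19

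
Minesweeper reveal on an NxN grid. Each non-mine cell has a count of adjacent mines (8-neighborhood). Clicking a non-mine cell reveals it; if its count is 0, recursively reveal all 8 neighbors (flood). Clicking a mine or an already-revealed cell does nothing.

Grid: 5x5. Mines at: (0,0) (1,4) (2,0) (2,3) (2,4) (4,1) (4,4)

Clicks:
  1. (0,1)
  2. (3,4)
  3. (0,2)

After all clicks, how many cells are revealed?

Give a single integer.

Answer: 7

Derivation:
Click 1 (0,1) count=1: revealed 1 new [(0,1)] -> total=1
Click 2 (3,4) count=3: revealed 1 new [(3,4)] -> total=2
Click 3 (0,2) count=0: revealed 5 new [(0,2) (0,3) (1,1) (1,2) (1,3)] -> total=7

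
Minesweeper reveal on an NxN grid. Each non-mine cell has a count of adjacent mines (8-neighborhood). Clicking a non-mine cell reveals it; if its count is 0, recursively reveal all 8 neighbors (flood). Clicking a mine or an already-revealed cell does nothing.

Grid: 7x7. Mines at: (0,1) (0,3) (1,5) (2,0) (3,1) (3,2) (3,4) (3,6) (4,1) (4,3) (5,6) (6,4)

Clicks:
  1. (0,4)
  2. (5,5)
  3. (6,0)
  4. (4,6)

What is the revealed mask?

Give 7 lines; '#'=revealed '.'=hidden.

Answer: ....#..
.......
.......
.......
......#
####.#.
####...

Derivation:
Click 1 (0,4) count=2: revealed 1 new [(0,4)] -> total=1
Click 2 (5,5) count=2: revealed 1 new [(5,5)] -> total=2
Click 3 (6,0) count=0: revealed 8 new [(5,0) (5,1) (5,2) (5,3) (6,0) (6,1) (6,2) (6,3)] -> total=10
Click 4 (4,6) count=2: revealed 1 new [(4,6)] -> total=11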